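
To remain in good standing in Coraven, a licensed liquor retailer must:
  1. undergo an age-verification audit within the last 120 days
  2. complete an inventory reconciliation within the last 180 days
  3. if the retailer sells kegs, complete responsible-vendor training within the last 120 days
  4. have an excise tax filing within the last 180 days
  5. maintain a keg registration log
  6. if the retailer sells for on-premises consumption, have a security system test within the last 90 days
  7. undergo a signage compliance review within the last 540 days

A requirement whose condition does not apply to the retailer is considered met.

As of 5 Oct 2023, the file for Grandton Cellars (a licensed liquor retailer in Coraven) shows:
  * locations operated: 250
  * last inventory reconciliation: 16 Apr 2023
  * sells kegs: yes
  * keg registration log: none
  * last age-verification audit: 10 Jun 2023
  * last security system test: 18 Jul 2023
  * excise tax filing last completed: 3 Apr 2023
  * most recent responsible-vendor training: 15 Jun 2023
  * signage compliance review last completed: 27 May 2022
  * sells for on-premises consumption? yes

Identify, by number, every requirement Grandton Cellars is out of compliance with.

1. age-verification audit 117 days ago vs limit 120 → met
2. inventory reconciliation 172 days ago vs limit 180 → met
3. condition 'sells kegs' holds; responsible-vendor training 112 days ago vs limit 120 → met
4. excise tax filing 185 days ago vs limit 180 → not met
5. keg registration log absent → not met
6. condition 'sells for on-premises consumption' holds; security system test 79 days ago vs limit 90 → met
7. signage compliance review 496 days ago vs limit 540 → met
Not met: 4, 5

4, 5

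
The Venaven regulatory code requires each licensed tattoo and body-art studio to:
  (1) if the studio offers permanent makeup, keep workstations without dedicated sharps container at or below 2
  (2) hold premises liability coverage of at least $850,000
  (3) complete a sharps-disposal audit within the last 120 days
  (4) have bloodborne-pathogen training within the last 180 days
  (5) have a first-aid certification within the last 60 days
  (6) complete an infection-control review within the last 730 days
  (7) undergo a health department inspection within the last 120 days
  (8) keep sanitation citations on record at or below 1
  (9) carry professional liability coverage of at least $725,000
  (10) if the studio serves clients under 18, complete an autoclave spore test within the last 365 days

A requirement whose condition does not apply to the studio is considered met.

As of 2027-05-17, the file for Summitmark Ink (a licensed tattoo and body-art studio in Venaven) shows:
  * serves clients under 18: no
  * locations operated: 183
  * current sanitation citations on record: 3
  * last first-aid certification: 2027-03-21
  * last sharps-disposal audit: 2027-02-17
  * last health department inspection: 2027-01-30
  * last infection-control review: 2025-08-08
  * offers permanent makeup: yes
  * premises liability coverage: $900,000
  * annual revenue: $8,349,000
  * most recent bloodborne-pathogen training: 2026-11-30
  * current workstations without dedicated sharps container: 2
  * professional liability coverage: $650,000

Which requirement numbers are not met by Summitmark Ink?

1. condition 'offers permanent makeup' holds; workstations without dedicated sharps container 2 ≤ 2 → met
2. premises liability coverage $900,000 ≥ $850,000 → met
3. sharps-disposal audit 89 days ago vs limit 120 → met
4. bloodborne-pathogen training 168 days ago vs limit 180 → met
5. first-aid certification 57 days ago vs limit 60 → met
6. infection-control review 647 days ago vs limit 730 → met
7. health department inspection 107 days ago vs limit 120 → met
8. sanitation citations on record 3 > 1 → not met
9. professional liability coverage $650,000 < $725,000 → not met
10. condition 'serves clients under 18' does not hold → requirement n/a → met
Not met: 8, 9

8, 9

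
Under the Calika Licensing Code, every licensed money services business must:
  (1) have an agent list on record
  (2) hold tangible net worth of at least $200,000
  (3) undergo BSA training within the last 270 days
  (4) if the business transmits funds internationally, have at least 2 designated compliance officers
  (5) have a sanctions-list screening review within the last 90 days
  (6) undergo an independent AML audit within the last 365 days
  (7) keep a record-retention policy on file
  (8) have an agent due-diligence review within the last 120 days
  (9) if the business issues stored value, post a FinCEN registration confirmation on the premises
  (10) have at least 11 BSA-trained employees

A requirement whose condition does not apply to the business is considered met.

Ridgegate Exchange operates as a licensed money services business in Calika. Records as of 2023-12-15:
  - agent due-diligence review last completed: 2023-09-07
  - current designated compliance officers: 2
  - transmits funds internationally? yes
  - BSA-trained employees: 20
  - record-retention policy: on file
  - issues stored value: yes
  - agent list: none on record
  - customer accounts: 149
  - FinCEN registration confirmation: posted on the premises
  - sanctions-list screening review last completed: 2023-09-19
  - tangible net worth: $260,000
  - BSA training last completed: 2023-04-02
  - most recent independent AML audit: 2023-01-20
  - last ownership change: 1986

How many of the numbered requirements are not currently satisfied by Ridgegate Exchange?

1. agent list absent → not met
2. tangible net worth $260,000 ≥ $200,000 → met
3. BSA training 257 days ago vs limit 270 → met
4. condition 'transmits funds internationally' holds; designated compliance officers 2 ≥ 2 → met
5. sanctions-list screening review 87 days ago vs limit 90 → met
6. independent AML audit 329 days ago vs limit 365 → met
7. record-retention policy present → met
8. agent due-diligence review 99 days ago vs limit 120 → met
9. condition 'issues stored value' holds; FinCEN registration confirmation present → met
10. BSA-trained employees 20 ≥ 11 → met
Not met: 1 of 10

1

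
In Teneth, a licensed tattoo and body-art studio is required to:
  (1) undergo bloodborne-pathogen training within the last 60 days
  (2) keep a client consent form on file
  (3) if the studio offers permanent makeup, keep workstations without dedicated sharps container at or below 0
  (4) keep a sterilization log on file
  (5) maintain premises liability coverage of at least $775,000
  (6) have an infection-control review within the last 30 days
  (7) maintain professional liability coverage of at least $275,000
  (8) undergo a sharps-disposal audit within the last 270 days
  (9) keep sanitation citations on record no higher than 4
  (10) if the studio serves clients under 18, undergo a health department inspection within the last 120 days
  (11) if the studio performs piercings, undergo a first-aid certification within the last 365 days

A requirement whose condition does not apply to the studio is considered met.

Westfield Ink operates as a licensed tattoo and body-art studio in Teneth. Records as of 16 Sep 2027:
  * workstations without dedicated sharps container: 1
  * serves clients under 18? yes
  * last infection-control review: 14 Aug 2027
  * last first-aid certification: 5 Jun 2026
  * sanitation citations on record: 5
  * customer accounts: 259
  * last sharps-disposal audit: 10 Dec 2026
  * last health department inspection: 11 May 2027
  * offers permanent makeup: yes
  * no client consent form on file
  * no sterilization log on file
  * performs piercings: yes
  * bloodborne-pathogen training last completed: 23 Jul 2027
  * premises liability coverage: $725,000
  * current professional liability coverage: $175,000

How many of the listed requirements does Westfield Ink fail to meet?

1. bloodborne-pathogen training 55 days ago vs limit 60 → met
2. client consent form absent → not met
3. condition 'offers permanent makeup' holds; workstations without dedicated sharps container 1 > 0 → not met
4. sterilization log absent → not met
5. premises liability coverage $725,000 < $775,000 → not met
6. infection-control review 33 days ago vs limit 30 → not met
7. professional liability coverage $175,000 < $275,000 → not met
8. sharps-disposal audit 280 days ago vs limit 270 → not met
9. sanitation citations on record 5 > 4 → not met
10. condition 'serves clients under 18' holds; health department inspection 128 days ago vs limit 120 → not met
11. condition 'performs piercings' holds; first-aid certification 468 days ago vs limit 365 → not met
Not met: 10 of 11

10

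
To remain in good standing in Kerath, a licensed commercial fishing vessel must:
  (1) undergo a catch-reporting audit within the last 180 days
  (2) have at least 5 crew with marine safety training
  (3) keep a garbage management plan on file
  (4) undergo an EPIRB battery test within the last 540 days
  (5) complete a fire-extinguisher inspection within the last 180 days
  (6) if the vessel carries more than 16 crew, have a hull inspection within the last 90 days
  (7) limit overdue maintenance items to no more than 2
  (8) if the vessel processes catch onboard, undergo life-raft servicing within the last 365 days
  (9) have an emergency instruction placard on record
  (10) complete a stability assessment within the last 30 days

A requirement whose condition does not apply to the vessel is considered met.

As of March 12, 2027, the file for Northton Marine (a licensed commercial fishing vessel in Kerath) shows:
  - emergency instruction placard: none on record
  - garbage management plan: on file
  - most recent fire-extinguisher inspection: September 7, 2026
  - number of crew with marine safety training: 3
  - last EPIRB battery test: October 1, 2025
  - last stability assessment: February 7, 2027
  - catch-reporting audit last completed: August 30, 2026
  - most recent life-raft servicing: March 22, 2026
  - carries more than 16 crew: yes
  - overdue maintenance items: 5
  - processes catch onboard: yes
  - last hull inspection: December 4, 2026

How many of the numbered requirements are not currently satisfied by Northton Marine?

1. catch-reporting audit 194 days ago vs limit 180 → not met
2. crew with marine safety training 3 < 5 → not met
3. garbage management plan present → met
4. EPIRB battery test 527 days ago vs limit 540 → met
5. fire-extinguisher inspection 186 days ago vs limit 180 → not met
6. condition 'carries more than 16 crew' holds; hull inspection 98 days ago vs limit 90 → not met
7. overdue maintenance items 5 > 2 → not met
8. condition 'processes catch onboard' holds; life-raft servicing 355 days ago vs limit 365 → met
9. emergency instruction placard absent → not met
10. stability assessment 33 days ago vs limit 30 → not met
Not met: 7 of 10

7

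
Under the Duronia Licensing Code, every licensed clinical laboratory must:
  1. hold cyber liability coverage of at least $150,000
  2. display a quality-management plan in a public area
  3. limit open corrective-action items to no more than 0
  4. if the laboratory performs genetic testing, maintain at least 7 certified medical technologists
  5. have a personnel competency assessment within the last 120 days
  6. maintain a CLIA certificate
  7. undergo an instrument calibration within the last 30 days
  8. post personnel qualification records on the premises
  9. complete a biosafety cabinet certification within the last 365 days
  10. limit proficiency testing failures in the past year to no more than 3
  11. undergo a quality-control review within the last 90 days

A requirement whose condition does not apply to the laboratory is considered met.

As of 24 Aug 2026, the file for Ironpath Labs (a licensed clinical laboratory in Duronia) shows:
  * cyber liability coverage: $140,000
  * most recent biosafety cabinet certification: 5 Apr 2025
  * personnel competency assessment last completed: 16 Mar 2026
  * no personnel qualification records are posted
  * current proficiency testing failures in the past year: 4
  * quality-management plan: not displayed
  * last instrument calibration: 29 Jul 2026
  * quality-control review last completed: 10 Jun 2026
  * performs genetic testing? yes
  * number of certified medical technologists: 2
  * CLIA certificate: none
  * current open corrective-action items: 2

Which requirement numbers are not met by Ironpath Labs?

1. cyber liability coverage $140,000 < $150,000 → not met
2. quality-management plan absent → not met
3. open corrective-action items 2 > 0 → not met
4. condition 'performs genetic testing' holds; certified medical technologists 2 < 7 → not met
5. personnel competency assessment 161 days ago vs limit 120 → not met
6. CLIA certificate absent → not met
7. instrument calibration 26 days ago vs limit 30 → met
8. personnel qualification records absent → not met
9. biosafety cabinet certification 506 days ago vs limit 365 → not met
10. proficiency testing failures in the past year 4 > 3 → not met
11. quality-control review 75 days ago vs limit 90 → met
Not met: 1, 2, 3, 4, 5, 6, 8, 9, 10

1, 2, 3, 4, 5, 6, 8, 9, 10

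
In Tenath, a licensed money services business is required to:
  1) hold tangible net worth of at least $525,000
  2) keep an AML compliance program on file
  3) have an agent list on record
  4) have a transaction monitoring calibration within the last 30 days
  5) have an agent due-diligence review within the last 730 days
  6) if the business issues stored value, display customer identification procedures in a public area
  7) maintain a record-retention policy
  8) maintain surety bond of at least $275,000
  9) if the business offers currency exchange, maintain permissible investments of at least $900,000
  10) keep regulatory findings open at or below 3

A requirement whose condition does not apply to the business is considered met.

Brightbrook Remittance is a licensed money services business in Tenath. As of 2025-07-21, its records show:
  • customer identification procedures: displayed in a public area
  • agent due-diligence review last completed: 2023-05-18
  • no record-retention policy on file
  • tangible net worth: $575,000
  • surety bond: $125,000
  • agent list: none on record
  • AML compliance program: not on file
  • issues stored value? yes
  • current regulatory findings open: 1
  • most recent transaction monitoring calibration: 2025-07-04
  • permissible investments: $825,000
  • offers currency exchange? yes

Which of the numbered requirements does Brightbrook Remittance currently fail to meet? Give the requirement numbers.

1. tangible net worth $575,000 ≥ $525,000 → met
2. AML compliance program absent → not met
3. agent list absent → not met
4. transaction monitoring calibration 17 days ago vs limit 30 → met
5. agent due-diligence review 795 days ago vs limit 730 → not met
6. condition 'issues stored value' holds; customer identification procedures present → met
7. record-retention policy absent → not met
8. surety bond $125,000 < $275,000 → not met
9. condition 'offers currency exchange' holds; permissible investments $825,000 < $900,000 → not met
10. regulatory findings open 1 ≤ 3 → met
Not met: 2, 3, 5, 7, 8, 9

2, 3, 5, 7, 8, 9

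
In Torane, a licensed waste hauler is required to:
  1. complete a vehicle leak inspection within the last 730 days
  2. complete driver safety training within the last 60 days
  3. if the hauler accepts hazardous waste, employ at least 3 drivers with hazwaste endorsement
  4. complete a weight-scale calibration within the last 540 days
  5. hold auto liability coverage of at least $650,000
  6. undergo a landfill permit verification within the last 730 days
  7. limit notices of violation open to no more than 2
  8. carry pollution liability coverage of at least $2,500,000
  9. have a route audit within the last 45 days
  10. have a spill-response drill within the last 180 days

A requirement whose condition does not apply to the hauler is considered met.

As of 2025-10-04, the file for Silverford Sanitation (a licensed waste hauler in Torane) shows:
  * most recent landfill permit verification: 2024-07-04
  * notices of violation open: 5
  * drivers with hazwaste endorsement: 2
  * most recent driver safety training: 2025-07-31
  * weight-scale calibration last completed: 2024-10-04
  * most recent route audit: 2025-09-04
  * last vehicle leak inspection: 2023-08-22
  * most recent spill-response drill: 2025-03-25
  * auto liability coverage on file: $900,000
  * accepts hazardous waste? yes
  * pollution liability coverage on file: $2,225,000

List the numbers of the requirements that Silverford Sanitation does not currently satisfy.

1. vehicle leak inspection 774 days ago vs limit 730 → not met
2. driver safety training 65 days ago vs limit 60 → not met
3. condition 'accepts hazardous waste' holds; drivers with hazwaste endorsement 2 < 3 → not met
4. weight-scale calibration 365 days ago vs limit 540 → met
5. auto liability coverage $900,000 ≥ $650,000 → met
6. landfill permit verification 457 days ago vs limit 730 → met
7. notices of violation open 5 > 2 → not met
8. pollution liability coverage $2,225,000 < $2,500,000 → not met
9. route audit 30 days ago vs limit 45 → met
10. spill-response drill 193 days ago vs limit 180 → not met
Not met: 1, 2, 3, 7, 8, 10

1, 2, 3, 7, 8, 10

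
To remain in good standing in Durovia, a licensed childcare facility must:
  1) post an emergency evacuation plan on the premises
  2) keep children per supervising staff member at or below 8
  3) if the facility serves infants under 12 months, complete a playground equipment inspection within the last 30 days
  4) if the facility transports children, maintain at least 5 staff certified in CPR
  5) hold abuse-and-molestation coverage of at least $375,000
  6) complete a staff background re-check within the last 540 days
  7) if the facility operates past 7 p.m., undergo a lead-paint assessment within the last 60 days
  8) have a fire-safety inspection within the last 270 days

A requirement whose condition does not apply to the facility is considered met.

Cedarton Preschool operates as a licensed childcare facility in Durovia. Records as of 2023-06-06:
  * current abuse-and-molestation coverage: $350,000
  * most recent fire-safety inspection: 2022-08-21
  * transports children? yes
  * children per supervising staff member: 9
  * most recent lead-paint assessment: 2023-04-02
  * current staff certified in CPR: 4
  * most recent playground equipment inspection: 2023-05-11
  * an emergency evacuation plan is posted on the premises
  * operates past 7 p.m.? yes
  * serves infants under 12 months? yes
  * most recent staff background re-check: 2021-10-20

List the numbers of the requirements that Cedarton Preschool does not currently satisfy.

2, 4, 5, 6, 7, 8

1. emergency evacuation plan present → met
2. children per supervising staff member 9 > 8 → not met
3. condition 'serves infants under 12 months' holds; playground equipment inspection 26 days ago vs limit 30 → met
4. condition 'transports children' holds; staff certified in CPR 4 < 5 → not met
5. abuse-and-molestation coverage $350,000 < $375,000 → not met
6. staff background re-check 594 days ago vs limit 540 → not met
7. condition 'operates past 7 p.m.' holds; lead-paint assessment 65 days ago vs limit 60 → not met
8. fire-safety inspection 289 days ago vs limit 270 → not met
Not met: 2, 4, 5, 6, 7, 8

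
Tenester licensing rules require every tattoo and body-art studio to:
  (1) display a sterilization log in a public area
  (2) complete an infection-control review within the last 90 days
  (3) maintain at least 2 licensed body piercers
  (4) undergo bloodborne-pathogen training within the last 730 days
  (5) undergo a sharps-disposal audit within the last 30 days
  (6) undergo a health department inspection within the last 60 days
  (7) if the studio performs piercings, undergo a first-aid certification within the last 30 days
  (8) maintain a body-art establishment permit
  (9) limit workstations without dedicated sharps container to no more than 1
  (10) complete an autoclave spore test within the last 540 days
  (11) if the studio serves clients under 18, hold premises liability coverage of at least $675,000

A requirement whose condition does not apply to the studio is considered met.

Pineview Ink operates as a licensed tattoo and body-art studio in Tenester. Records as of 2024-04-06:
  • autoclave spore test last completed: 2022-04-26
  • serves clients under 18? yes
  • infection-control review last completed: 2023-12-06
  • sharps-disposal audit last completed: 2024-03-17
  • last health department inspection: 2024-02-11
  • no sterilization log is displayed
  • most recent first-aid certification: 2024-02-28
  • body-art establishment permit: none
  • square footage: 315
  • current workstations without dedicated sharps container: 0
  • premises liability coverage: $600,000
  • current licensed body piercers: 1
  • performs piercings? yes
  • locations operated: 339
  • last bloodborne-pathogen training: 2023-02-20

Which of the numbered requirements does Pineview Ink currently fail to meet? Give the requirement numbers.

1, 2, 3, 7, 8, 10, 11

1. sterilization log absent → not met
2. infection-control review 122 days ago vs limit 90 → not met
3. licensed body piercers 1 < 2 → not met
4. bloodborne-pathogen training 411 days ago vs limit 730 → met
5. sharps-disposal audit 20 days ago vs limit 30 → met
6. health department inspection 55 days ago vs limit 60 → met
7. condition 'performs piercings' holds; first-aid certification 38 days ago vs limit 30 → not met
8. body-art establishment permit absent → not met
9. workstations without dedicated sharps container 0 ≤ 1 → met
10. autoclave spore test 711 days ago vs limit 540 → not met
11. condition 'serves clients under 18' holds; premises liability coverage $600,000 < $675,000 → not met
Not met: 1, 2, 3, 7, 8, 10, 11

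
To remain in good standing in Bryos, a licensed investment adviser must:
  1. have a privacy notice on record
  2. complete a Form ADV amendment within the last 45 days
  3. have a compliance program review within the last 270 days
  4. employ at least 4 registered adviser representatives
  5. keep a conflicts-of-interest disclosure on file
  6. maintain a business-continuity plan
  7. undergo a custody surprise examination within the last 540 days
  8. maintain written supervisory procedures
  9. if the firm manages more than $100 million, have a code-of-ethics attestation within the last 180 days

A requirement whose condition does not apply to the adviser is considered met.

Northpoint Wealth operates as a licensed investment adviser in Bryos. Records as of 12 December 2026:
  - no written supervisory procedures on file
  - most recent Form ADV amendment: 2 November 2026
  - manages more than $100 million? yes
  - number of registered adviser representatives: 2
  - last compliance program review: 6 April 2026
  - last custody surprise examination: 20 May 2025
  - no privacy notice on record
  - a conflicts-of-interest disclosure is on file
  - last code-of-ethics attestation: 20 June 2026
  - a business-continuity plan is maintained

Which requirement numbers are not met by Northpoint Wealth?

1, 4, 7, 8

1. privacy notice absent → not met
2. Form ADV amendment 40 days ago vs limit 45 → met
3. compliance program review 250 days ago vs limit 270 → met
4. registered adviser representatives 2 < 4 → not met
5. conflicts-of-interest disclosure present → met
6. business-continuity plan present → met
7. custody surprise examination 571 days ago vs limit 540 → not met
8. written supervisory procedures absent → not met
9. condition 'manages more than $100 million' holds; code-of-ethics attestation 175 days ago vs limit 180 → met
Not met: 1, 4, 7, 8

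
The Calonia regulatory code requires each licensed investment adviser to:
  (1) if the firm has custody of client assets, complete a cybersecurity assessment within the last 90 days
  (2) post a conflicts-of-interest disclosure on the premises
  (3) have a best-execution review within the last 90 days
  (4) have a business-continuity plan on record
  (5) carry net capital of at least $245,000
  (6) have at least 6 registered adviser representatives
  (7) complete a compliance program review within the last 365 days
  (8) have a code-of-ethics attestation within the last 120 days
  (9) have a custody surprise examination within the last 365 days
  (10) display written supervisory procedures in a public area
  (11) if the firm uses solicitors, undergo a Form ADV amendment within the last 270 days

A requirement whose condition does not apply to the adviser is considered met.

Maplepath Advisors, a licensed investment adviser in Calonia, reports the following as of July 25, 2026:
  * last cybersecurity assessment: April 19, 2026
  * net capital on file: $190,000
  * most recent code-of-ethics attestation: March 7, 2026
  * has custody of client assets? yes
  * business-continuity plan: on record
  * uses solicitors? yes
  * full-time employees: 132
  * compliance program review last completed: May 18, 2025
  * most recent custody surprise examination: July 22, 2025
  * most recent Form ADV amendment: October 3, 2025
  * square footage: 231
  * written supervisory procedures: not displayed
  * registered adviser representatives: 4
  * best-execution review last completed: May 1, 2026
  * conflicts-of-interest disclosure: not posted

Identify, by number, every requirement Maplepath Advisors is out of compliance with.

1. condition 'has custody of client assets' holds; cybersecurity assessment 97 days ago vs limit 90 → not met
2. conflicts-of-interest disclosure absent → not met
3. best-execution review 85 days ago vs limit 90 → met
4. business-continuity plan present → met
5. net capital $190,000 < $245,000 → not met
6. registered adviser representatives 4 < 6 → not met
7. compliance program review 433 days ago vs limit 365 → not met
8. code-of-ethics attestation 140 days ago vs limit 120 → not met
9. custody surprise examination 368 days ago vs limit 365 → not met
10. written supervisory procedures absent → not met
11. condition 'uses solicitors' holds; Form ADV amendment 295 days ago vs limit 270 → not met
Not met: 1, 2, 5, 6, 7, 8, 9, 10, 11

1, 2, 5, 6, 7, 8, 9, 10, 11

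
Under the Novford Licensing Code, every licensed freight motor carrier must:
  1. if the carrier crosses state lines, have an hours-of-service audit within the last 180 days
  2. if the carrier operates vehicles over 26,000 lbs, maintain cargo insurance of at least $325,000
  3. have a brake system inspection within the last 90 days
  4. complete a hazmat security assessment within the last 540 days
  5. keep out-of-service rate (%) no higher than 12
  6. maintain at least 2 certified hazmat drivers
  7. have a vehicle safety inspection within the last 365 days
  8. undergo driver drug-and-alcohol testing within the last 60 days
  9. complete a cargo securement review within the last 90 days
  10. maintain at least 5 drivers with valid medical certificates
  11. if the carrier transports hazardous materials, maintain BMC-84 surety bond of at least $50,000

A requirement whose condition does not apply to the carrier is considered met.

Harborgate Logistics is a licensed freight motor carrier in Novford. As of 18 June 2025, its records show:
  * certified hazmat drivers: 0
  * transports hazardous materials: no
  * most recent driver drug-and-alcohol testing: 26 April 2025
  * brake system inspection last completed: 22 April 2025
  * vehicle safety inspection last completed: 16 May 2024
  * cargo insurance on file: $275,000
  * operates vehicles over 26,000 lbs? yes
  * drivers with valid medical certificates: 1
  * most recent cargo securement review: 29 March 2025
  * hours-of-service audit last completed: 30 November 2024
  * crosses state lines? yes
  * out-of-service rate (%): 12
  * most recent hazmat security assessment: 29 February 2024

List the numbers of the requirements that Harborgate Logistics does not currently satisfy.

1. condition 'crosses state lines' holds; hours-of-service audit 200 days ago vs limit 180 → not met
2. condition 'operates vehicles over 26,000 lbs' holds; cargo insurance $275,000 < $325,000 → not met
3. brake system inspection 57 days ago vs limit 90 → met
4. hazmat security assessment 475 days ago vs limit 540 → met
5. out-of-service rate (%) 12 ≤ 12 → met
6. certified hazmat drivers 0 < 2 → not met
7. vehicle safety inspection 398 days ago vs limit 365 → not met
8. driver drug-and-alcohol testing 53 days ago vs limit 60 → met
9. cargo securement review 81 days ago vs limit 90 → met
10. drivers with valid medical certificates 1 < 5 → not met
11. condition 'transports hazardous materials' does not hold → requirement n/a → met
Not met: 1, 2, 6, 7, 10

1, 2, 6, 7, 10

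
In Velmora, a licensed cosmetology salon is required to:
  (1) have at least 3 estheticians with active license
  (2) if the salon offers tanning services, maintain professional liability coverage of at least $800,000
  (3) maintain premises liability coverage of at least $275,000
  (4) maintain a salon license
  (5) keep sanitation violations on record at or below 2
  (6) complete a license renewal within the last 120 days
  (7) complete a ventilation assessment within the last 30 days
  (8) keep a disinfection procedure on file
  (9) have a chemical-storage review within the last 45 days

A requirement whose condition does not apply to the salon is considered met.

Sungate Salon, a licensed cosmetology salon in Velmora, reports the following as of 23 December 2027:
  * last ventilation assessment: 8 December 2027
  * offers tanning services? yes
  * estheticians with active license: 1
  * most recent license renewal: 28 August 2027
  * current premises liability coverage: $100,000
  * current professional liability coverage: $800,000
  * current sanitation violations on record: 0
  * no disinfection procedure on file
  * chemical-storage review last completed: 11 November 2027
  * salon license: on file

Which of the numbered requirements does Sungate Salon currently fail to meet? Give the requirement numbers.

1, 3, 8

1. estheticians with active license 1 < 3 → not met
2. condition 'offers tanning services' holds; professional liability coverage $800,000 ≥ $800,000 → met
3. premises liability coverage $100,000 < $275,000 → not met
4. salon license present → met
5. sanitation violations on record 0 ≤ 2 → met
6. license renewal 117 days ago vs limit 120 → met
7. ventilation assessment 15 days ago vs limit 30 → met
8. disinfection procedure absent → not met
9. chemical-storage review 42 days ago vs limit 45 → met
Not met: 1, 3, 8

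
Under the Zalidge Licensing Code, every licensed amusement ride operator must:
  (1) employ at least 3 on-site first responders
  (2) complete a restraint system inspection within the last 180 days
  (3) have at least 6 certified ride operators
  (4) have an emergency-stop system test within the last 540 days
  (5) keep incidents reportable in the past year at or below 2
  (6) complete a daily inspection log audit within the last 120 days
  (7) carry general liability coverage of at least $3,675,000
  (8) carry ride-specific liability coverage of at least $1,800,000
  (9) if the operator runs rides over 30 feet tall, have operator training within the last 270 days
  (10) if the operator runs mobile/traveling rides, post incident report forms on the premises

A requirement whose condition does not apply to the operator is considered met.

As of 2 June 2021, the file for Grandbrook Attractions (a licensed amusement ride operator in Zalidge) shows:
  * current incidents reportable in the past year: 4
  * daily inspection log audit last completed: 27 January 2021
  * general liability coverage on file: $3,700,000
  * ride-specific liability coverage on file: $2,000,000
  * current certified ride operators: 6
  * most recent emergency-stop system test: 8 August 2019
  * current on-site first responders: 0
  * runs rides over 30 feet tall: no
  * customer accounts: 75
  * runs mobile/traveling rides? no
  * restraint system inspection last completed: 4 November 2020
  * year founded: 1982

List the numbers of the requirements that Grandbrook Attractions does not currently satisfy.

1, 2, 4, 5, 6

1. on-site first responders 0 < 3 → not met
2. restraint system inspection 210 days ago vs limit 180 → not met
3. certified ride operators 6 ≥ 6 → met
4. emergency-stop system test 664 days ago vs limit 540 → not met
5. incidents reportable in the past year 4 > 2 → not met
6. daily inspection log audit 126 days ago vs limit 120 → not met
7. general liability coverage $3,700,000 ≥ $3,675,000 → met
8. ride-specific liability coverage $2,000,000 ≥ $1,800,000 → met
9. condition 'runs rides over 30 feet tall' does not hold → requirement n/a → met
10. condition 'runs mobile/traveling rides' does not hold → requirement n/a → met
Not met: 1, 2, 4, 5, 6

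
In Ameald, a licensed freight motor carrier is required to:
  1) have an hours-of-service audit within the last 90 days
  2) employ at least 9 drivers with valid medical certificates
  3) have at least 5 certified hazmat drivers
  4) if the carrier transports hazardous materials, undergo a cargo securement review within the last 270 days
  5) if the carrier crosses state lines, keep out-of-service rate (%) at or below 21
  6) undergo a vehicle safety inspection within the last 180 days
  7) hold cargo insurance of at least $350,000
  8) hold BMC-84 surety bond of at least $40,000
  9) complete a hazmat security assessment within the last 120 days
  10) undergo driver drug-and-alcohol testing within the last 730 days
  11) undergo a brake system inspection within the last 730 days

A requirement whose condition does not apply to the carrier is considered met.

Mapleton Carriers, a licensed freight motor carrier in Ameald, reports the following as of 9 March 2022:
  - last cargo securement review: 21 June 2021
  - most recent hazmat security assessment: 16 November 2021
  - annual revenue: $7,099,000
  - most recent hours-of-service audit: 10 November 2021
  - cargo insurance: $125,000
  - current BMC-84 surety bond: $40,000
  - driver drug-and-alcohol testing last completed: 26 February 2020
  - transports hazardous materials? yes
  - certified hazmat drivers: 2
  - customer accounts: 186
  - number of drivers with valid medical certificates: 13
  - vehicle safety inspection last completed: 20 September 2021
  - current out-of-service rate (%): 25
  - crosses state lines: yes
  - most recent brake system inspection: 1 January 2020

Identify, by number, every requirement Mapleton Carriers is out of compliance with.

1, 3, 5, 7, 10, 11

1. hours-of-service audit 119 days ago vs limit 90 → not met
2. drivers with valid medical certificates 13 ≥ 9 → met
3. certified hazmat drivers 2 < 5 → not met
4. condition 'transports hazardous materials' holds; cargo securement review 261 days ago vs limit 270 → met
5. condition 'crosses state lines' holds; out-of-service rate (%) 25 > 21 → not met
6. vehicle safety inspection 170 days ago vs limit 180 → met
7. cargo insurance $125,000 < $350,000 → not met
8. BMC-84 surety bond $40,000 ≥ $40,000 → met
9. hazmat security assessment 113 days ago vs limit 120 → met
10. driver drug-and-alcohol testing 742 days ago vs limit 730 → not met
11. brake system inspection 798 days ago vs limit 730 → not met
Not met: 1, 3, 5, 7, 10, 11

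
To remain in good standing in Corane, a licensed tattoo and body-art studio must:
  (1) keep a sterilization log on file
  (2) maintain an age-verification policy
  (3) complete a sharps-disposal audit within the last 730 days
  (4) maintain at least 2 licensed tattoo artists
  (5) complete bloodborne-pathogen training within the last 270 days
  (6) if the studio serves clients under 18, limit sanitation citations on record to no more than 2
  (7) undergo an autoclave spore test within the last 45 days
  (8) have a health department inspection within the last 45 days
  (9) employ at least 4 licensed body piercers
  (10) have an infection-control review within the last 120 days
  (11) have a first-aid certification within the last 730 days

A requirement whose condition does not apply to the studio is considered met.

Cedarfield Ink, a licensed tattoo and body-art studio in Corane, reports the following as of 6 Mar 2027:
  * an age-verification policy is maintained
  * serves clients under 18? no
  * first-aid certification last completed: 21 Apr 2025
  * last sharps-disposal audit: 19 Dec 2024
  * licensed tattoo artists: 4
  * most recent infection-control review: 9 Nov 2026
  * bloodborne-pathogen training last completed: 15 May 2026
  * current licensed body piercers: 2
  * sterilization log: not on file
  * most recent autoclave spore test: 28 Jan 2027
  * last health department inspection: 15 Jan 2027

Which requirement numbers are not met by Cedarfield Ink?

1, 3, 5, 8, 9

1. sterilization log absent → not met
2. age-verification policy present → met
3. sharps-disposal audit 807 days ago vs limit 730 → not met
4. licensed tattoo artists 4 ≥ 2 → met
5. bloodborne-pathogen training 295 days ago vs limit 270 → not met
6. condition 'serves clients under 18' does not hold → requirement n/a → met
7. autoclave spore test 37 days ago vs limit 45 → met
8. health department inspection 50 days ago vs limit 45 → not met
9. licensed body piercers 2 < 4 → not met
10. infection-control review 117 days ago vs limit 120 → met
11. first-aid certification 684 days ago vs limit 730 → met
Not met: 1, 3, 5, 8, 9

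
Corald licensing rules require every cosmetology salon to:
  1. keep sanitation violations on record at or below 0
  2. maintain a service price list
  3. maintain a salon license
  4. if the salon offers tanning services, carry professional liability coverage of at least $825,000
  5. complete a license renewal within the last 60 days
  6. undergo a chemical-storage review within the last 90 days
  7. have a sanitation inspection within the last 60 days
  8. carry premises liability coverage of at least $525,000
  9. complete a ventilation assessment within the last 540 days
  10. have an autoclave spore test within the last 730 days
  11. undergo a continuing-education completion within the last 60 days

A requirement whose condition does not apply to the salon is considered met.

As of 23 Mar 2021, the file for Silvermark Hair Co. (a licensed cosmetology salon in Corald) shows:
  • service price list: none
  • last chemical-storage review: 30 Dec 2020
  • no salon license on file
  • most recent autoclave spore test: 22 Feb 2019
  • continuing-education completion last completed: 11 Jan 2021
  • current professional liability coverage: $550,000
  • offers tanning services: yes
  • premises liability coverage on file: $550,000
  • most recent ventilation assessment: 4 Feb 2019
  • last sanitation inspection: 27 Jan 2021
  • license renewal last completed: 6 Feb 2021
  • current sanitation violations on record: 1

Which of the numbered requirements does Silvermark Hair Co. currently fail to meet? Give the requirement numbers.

1, 2, 3, 4, 9, 10, 11

1. sanitation violations on record 1 > 0 → not met
2. service price list absent → not met
3. salon license absent → not met
4. condition 'offers tanning services' holds; professional liability coverage $550,000 < $825,000 → not met
5. license renewal 45 days ago vs limit 60 → met
6. chemical-storage review 83 days ago vs limit 90 → met
7. sanitation inspection 55 days ago vs limit 60 → met
8. premises liability coverage $550,000 ≥ $525,000 → met
9. ventilation assessment 778 days ago vs limit 540 → not met
10. autoclave spore test 760 days ago vs limit 730 → not met
11. continuing-education completion 71 days ago vs limit 60 → not met
Not met: 1, 2, 3, 4, 9, 10, 11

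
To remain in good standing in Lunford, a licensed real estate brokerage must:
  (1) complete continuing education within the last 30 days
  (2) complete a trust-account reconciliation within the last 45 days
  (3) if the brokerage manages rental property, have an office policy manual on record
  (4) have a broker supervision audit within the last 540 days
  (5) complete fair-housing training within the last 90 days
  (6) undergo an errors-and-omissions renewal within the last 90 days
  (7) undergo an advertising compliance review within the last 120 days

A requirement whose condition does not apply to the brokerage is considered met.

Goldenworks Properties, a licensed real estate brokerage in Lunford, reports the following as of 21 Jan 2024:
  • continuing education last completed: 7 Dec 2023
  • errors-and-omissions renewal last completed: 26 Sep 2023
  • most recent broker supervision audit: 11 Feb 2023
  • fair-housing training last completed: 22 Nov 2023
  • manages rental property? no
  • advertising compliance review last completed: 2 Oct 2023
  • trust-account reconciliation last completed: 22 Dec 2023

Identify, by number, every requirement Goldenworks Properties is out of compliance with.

1. continuing education 45 days ago vs limit 30 → not met
2. trust-account reconciliation 30 days ago vs limit 45 → met
3. condition 'manages rental property' does not hold → requirement n/a → met
4. broker supervision audit 344 days ago vs limit 540 → met
5. fair-housing training 60 days ago vs limit 90 → met
6. errors-and-omissions renewal 117 days ago vs limit 90 → not met
7. advertising compliance review 111 days ago vs limit 120 → met
Not met: 1, 6

1, 6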